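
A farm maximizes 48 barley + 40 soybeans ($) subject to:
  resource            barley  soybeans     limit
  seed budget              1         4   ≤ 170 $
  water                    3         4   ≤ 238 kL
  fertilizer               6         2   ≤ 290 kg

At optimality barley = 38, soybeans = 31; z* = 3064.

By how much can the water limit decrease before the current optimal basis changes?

Binding constraints: water, fertilizer. The basis is B = [[3,4],[6,2]] with det -18.
Per unit decrease in water, x* moves by d = (0.1111, -0.3333).
The basis stays optimal until soybeans reaches 0; allowable decrease = 93 kL.

93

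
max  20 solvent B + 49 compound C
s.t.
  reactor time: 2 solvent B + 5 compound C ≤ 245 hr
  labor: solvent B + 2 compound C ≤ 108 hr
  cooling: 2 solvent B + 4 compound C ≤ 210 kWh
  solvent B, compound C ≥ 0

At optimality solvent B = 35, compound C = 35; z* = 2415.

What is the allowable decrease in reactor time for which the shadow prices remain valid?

Binding constraints: reactor time, cooling. The basis is B = [[2,5],[2,4]] with det -2.
Per unit decrease in reactor time, x* moves by d = (2, -1).
The basis stays optimal until compound C reaches 0; allowable decrease = 35 hr.

35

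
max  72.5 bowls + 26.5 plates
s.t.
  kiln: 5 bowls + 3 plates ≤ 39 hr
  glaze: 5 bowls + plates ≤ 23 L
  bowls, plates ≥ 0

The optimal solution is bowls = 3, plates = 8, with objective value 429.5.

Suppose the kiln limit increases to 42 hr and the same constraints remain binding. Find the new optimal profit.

Both kiln and glaze are binding at x*.
Dual feasibility on the basic columns requires 5·y_kiln + 5·y_glaze = 72.5, 3·y_kiln + 1·y_glaze = 26.5.
This yields shadow prices y_kiln = 6, y_glaze = 8.5.
Δz = y_kiln·Δb = 6 × (3) = 18, so new z* = 429.5 + 18 = 447.5.

447.5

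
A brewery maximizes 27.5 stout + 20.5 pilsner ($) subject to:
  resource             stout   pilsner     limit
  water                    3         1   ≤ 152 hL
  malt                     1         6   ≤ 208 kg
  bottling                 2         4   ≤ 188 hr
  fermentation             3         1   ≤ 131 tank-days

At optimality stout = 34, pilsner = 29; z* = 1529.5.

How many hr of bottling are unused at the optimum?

4

bottling used = 2·34 + 4·29 = 184; slack = 188 − 184 = 4.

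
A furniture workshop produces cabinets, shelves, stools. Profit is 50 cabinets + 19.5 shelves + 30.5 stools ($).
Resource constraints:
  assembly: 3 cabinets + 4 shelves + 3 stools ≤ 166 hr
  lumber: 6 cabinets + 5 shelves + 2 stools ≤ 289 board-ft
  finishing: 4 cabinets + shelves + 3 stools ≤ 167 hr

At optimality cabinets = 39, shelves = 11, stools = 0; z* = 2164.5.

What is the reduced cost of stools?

Binding: lumber and finishing. Non-binding: assembly (5 unused).
By complementary slackness, y = 0 for the non-binding constraint.
Dual feasibility on the basic columns requires 6·y_lumber + 4·y_finishing = 50, 5·y_lumber + 1·y_finishing = 19.5.
This yields shadow prices y_lumber = 2, y_finishing = 9.5.
Reduced cost of stools: c₃ − yᵀa₃ = 30.5 − (2·2 + 9.5·3) = 30.5 − 32.5 = -2.

-2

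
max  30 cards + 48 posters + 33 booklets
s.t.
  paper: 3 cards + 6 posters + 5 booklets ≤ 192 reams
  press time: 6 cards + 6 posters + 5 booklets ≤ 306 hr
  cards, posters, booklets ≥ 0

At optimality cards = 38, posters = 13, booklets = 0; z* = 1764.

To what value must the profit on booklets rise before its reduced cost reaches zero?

40

At the optimum: paper uses 192 of 192 (binding); press time uses 306 of 306 (binding).
From A_Bᵀ y = c: 3·y_paper + 6·y_press time = 30; 6·y_paper + 6·y_press time = 48.
This yields shadow prices y_paper = 6, y_press time = 2.
booklets enters the basis when its profit ≥ yᵀa₃ = 6·5 + 2·5 = 40.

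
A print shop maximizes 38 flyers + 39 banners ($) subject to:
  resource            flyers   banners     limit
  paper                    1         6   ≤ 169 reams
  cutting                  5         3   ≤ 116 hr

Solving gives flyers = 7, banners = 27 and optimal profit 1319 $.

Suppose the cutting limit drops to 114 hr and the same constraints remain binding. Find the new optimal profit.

1305

At the optimum: paper uses 169 of 169 (binding); cutting uses 116 of 116 (binding).
Dual feasibility on the basic columns requires 1·y_paper + 5·y_cutting = 38, 6·y_paper + 3·y_cutting = 39.
→ y_paper = 3 and y_cutting = 7.
Δz = y_cutting·Δb = 7 × (-2) = -14, so new z* = 1319 − 14 = 1305.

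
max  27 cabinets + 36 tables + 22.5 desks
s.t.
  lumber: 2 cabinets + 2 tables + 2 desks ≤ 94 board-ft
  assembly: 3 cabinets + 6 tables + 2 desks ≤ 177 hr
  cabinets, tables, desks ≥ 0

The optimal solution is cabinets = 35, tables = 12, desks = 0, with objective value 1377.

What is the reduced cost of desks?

-1.5

At the optimum: lumber uses 94 of 94 (binding); assembly uses 177 of 177 (binding).
Dual feasibility on the basic columns requires 2·y_lumber + 3·y_assembly = 27, 2·y_lumber + 6·y_assembly = 36.
Solving: y_lumber = 9, y_assembly = 3.
Reduced cost of desks: c₃ − yᵀa₃ = 22.5 − (9·2 + 3·2) = 22.5 − 24 = -1.5.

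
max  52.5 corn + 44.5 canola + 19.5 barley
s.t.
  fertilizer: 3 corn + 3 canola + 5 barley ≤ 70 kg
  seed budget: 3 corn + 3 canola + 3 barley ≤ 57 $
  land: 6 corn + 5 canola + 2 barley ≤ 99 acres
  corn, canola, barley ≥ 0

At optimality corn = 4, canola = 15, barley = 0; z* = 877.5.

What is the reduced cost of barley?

-1

Binding: seed budget and land. Non-binding: fertilizer (13 unused).
Since fertilizer is not tight, its dual is 0.
From A_Bᵀ y = c: 3·y_seed budget + 6·y_land = 52.5; 3·y_seed budget + 5·y_land = 44.5.
This yields shadow prices y_seed budget = 1.5, y_land = 8.
Reduced cost of barley: c₃ − yᵀa₃ = 19.5 − (1.5·3 + 8·2) = 19.5 − 20.5 = -1.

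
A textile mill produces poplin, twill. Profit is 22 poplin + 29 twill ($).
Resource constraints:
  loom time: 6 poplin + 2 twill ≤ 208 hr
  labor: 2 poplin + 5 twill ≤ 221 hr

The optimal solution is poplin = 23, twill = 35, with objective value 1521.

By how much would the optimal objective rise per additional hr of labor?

5

At the optimum: loom time uses 208 of 208 (binding); labor uses 221 of 221 (binding).
Dual feasibility on the basic columns requires 6·y_loom time + 2·y_labor = 22, 2·y_loom time + 5·y_labor = 29.
Solving: y_loom time = 2, y_labor = 5.
Shadow price of labor = 5.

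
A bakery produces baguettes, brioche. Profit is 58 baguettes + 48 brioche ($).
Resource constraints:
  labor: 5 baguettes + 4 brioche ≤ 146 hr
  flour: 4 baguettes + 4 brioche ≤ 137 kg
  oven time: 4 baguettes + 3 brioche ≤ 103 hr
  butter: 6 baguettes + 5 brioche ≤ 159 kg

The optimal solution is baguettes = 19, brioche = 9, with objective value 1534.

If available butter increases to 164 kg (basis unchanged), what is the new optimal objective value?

1579

Check each constraint at x*: labor 131/146 (slack 15); flour 112/137 (slack 25); oven time 103/103 (tight); butter 159/159 (tight).
Slack constraints have shadow price 0 (complementary slackness).
Dual feasibility on the basic columns requires 4·y_oven time + 6·y_butter = 58, 3·y_oven time + 5·y_butter = 48.
→ y_oven time = 1 and y_butter = 9.
Δz = y_butter·Δb = 9 × (5) = 45, so new z* = 1534 + 45 = 1579.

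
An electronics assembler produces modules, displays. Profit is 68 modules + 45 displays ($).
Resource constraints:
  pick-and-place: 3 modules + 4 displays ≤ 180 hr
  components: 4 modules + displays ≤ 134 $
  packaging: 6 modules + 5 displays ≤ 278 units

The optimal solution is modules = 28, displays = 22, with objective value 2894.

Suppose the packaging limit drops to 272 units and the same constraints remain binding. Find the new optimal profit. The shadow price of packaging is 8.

2846

Δb = -6, so new z* = 2894 + (8)·(-6) = 2894 − 48 = 2846.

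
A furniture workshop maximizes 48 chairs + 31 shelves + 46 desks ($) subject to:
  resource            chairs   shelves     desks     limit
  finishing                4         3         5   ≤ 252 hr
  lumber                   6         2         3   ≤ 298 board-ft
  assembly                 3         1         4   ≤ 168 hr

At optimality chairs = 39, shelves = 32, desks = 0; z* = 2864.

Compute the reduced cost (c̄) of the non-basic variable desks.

Binding: finishing and lumber. Non-binding: assembly (19 unused).
Since assembly is not tight, its dual is 0.
Dual feasibility on the basic columns requires 4·y_finishing + 6·y_lumber = 48, 3·y_finishing + 2·y_lumber = 31.
This yields shadow prices y_finishing = 9, y_lumber = 2.
Reduced cost of desks: c₃ − yᵀa₃ = 46 − (9·5 + 2·3) = 46 − 51 = -5.

-5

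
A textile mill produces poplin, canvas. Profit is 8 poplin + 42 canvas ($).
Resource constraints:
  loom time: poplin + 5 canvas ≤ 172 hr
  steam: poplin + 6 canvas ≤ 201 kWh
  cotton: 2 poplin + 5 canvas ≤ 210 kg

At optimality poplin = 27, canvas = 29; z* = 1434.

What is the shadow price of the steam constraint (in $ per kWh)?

Binding: loom time and steam. Non-binding: cotton (11 unused).
By complementary slackness, y = 0 for the non-binding constraint.
Dual feasibility on the basic columns requires 1·y_loom time + 1·y_steam = 8, 5·y_loom time + 6·y_steam = 42.
→ y_loom time = 6 and y_steam = 2.
Shadow price of steam = 2.

2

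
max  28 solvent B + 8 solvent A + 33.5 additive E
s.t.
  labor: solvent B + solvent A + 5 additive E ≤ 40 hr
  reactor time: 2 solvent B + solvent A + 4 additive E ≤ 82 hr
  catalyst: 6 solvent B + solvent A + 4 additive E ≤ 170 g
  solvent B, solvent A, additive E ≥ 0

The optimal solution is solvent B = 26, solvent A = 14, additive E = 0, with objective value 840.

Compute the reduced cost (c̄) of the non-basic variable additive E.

-2.5

Binding: labor and catalyst. Non-binding: reactor time (16 unused).
By complementary slackness, y = 0 for the non-binding constraint.
The binding rows give the dual system: 1·y_labor + 6·y_catalyst = 28 and 1·y_labor + 1·y_catalyst = 8.
Solving: y_labor = 4, y_catalyst = 4.
Reduced cost of additive E: c₃ − yᵀa₃ = 33.5 − (4·5 + 4·4) = 33.5 − 36 = -2.5.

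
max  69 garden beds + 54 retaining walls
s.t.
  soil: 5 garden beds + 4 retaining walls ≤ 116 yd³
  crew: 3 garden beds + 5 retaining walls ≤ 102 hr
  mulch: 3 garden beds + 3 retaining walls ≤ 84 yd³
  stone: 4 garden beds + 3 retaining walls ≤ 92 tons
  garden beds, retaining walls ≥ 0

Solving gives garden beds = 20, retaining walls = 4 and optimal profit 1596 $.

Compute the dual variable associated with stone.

At the optimum: soil uses 116 of 116 (binding); crew uses 80 of 102 (slack = 22); mulch uses 72 of 84 (slack = 12); stone uses 92 of 92 (binding).
By complementary slackness, y = 0 for the non-binding constraints.
From A_Bᵀ y = c: 5·y_soil + 4·y_stone = 69; 4·y_soil + 3·y_stone = 54.
Solving: y_soil = 9, y_stone = 6.
Shadow price of stone = 6.

6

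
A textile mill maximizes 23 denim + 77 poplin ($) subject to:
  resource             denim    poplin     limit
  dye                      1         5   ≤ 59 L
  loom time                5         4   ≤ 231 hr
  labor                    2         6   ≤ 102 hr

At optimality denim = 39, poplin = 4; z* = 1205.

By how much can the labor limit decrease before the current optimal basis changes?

Binding constraints: dye, labor. The basis is B = [[1,5],[2,6]] with det -4.
Per unit decrease in labor, x* moves by d = (-1.25, 0.25).
The basis stays optimal until denim reaches 0; allowable decrease = 31.2 hr.

31.2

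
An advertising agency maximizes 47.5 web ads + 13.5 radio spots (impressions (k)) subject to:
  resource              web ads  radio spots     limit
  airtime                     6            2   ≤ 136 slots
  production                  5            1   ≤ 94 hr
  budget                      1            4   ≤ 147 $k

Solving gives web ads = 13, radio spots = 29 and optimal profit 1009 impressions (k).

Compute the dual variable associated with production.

Check each constraint at x*: airtime 136/136 (tight); production 94/94 (tight); budget 129/147 (slack 18).
Since budget is not tight, its dual is 0.
Dual feasibility on the basic columns requires 6·y_airtime + 5·y_production = 47.5, 2·y_airtime + 1·y_production = 13.5.
This yields shadow prices y_airtime = 5, y_production = 3.5.
Shadow price of production = 3.5.

3.5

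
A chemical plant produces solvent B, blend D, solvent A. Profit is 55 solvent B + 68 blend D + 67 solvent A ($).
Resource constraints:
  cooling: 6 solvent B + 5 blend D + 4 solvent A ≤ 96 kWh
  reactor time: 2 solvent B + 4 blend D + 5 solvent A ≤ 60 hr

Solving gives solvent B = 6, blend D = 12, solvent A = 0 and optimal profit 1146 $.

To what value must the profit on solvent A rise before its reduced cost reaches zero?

At the optimum: cooling uses 96 of 96 (binding); reactor time uses 60 of 60 (binding).
From A_Bᵀ y = c: 6·y_cooling + 2·y_reactor time = 55; 5·y_cooling + 4·y_reactor time = 68.
→ y_cooling = 6 and y_reactor time = 9.5.
solvent A enters the basis when its profit ≥ yᵀa₃ = 6·4 + 9.5·5 = 71.5.

71.5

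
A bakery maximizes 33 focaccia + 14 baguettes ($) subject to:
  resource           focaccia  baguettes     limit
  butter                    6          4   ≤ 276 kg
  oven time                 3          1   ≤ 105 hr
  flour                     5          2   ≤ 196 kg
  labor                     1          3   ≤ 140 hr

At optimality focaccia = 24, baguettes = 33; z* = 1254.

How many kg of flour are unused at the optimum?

flour used = 5·24 + 2·33 = 186; slack = 196 − 186 = 10.

10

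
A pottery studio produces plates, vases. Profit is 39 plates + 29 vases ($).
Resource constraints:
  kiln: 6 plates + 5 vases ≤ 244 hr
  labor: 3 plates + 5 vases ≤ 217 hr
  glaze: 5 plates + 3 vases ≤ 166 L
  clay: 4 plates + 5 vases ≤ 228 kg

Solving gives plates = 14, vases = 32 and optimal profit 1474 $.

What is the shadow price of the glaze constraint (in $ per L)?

3

At the optimum: kiln uses 244 of 244 (binding); labor uses 202 of 217 (slack = 15); glaze uses 166 of 166 (binding); clay uses 216 of 228 (slack = 12).
By complementary slackness, y = 0 for the non-binding constraints.
Dual feasibility on the basic columns requires 6·y_kiln + 5·y_glaze = 39, 5·y_kiln + 3·y_glaze = 29.
Solving: y_kiln = 4, y_glaze = 3.
Shadow price of glaze = 3.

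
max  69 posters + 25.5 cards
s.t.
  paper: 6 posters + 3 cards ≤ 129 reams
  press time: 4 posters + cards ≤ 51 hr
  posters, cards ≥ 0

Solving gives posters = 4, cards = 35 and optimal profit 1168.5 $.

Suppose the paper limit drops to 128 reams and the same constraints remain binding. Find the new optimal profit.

1163

Check each constraint at x*: paper 129/129 (tight); press time 51/51 (tight).
The binding rows give the dual system: 6·y_paper + 4·y_press time = 69 and 3·y_paper + 1·y_press time = 25.5.
This yields shadow prices y_paper = 5.5, y_press time = 9.
Δz = y_paper·Δb = 5.5 × (-1) = -5.5, so new z* = 1168.5 − 5.5 = 1163.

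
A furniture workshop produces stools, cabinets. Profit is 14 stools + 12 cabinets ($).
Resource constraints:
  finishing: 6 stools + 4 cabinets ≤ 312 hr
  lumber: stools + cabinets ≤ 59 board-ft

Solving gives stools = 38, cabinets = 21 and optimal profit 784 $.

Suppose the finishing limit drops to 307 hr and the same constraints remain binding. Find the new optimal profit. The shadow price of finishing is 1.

779

Δb = -5, so new z* = 784 + (1)·(-5) = 784 − 5 = 779.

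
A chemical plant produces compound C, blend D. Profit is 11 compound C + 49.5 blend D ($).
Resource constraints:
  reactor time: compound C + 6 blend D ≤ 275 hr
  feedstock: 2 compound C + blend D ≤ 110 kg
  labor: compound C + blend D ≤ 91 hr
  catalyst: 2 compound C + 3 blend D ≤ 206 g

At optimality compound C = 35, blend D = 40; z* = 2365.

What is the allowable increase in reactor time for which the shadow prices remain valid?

Binding constraints: reactor time, feedstock. The basis is B = [[1,6],[2,1]] with det -11.
Per unit increase in reactor time, x* moves by d = (-0.0909, 0.1818).
The basis stays optimal until catalyst becomes binding; allowable increase = 44 hr.

44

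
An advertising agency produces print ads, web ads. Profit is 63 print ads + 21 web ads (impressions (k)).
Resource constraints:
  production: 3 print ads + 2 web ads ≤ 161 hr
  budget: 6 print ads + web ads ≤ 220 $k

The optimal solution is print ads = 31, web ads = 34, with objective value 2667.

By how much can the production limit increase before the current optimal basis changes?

Binding constraints: production, budget. The basis is B = [[3,2],[6,1]] with det -9.
Per unit increase in production, x* moves by d = (-0.1111, 0.6667).
The basis stays optimal until print ads reaches 0; allowable increase = 279 hr.

279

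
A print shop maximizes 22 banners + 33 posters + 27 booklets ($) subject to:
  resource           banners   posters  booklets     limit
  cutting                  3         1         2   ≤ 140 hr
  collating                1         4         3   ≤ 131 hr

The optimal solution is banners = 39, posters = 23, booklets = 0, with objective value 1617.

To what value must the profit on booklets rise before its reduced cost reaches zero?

Check each constraint at x*: cutting 140/140 (tight); collating 131/131 (tight).
From A_Bᵀ y = c: 3·y_cutting + 1·y_collating = 22; 1·y_cutting + 4·y_collating = 33.
Solving: y_cutting = 5, y_collating = 7.
booklets enters the basis when its profit ≥ yᵀa₃ = 5·2 + 7·3 = 31.

31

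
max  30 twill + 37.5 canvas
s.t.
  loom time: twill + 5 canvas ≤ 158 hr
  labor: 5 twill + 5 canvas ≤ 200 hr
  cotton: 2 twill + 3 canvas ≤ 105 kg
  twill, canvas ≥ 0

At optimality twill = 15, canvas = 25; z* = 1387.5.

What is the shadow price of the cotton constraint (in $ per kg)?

7.5

Binding: labor and cotton. Non-binding: loom time (18 unused).
By complementary slackness, y = 0 for the non-binding constraint.
Dual feasibility on the basic columns requires 5·y_labor + 2·y_cotton = 30, 5·y_labor + 3·y_cotton = 37.5.
This yields shadow prices y_labor = 3, y_cotton = 7.5.
Shadow price of cotton = 7.5.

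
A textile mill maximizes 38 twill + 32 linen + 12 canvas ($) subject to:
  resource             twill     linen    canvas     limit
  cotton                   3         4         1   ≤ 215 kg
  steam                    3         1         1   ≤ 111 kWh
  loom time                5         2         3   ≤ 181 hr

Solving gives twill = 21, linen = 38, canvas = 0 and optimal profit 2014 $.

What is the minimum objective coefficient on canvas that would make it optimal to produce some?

Check each constraint at x*: cotton 215/215 (tight); steam 101/111 (slack 10); loom time 181/181 (tight).
By complementary slackness, y = 0 for the non-binding constraint.
Dual feasibility on the basic columns requires 3·y_cotton + 5·y_loom time = 38, 4·y_cotton + 2·y_loom time = 32.
→ y_cotton = 6 and y_loom time = 4.
canvas enters the basis when its profit ≥ yᵀa₃ = 6·1 + 4·3 = 18.

18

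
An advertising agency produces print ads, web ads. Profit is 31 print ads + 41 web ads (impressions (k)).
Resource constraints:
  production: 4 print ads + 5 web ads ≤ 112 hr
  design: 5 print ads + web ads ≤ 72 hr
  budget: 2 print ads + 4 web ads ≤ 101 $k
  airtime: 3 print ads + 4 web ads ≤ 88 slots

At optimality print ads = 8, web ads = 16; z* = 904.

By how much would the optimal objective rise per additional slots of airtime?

9

Binding: production and airtime. Non-binding: design (16 unused), budget (21 unused).
By complementary slackness, y = 0 for the non-binding constraints.
The binding rows give the dual system: 4·y_production + 3·y_airtime = 31 and 5·y_production + 4·y_airtime = 41.
Solving: y_production = 1, y_airtime = 9.
Shadow price of airtime = 9.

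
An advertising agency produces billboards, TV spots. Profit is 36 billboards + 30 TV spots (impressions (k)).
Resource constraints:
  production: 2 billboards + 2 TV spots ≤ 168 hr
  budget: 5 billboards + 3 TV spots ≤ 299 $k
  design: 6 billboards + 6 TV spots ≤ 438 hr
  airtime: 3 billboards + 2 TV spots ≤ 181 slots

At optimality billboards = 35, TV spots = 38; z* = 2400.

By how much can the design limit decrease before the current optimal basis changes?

Binding constraints: design, airtime. The basis is B = [[6,6],[3,2]] with det -6.
Per unit decrease in design, x* moves by d = (0.3333, -0.5).
The basis stays optimal until budget becomes binding; allowable decrease = 60 hr.

60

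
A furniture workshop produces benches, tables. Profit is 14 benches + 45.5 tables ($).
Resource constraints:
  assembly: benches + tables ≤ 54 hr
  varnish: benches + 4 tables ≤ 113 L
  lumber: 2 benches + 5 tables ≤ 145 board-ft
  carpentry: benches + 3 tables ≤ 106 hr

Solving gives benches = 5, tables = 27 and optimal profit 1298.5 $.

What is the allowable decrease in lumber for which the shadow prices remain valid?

3.75

Binding constraints: varnish, lumber. The basis is B = [[1,4],[2,5]] with det -3.
Per unit decrease in lumber, x* moves by d = (-1.3333, 0.3333).
The basis stays optimal until benches reaches 0; allowable decrease = 3.75 board-ft.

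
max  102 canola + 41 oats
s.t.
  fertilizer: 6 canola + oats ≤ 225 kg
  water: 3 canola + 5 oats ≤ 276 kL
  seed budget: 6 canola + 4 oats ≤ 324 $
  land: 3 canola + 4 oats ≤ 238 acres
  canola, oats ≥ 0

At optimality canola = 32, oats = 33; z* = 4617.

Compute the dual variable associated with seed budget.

8

Binding: fertilizer and seed budget. Non-binding: water (15 unused), land (10 unused).
By complementary slackness, y = 0 for the non-binding constraints.
Dual feasibility on the basic columns requires 6·y_fertilizer + 6·y_seed budget = 102, 1·y_fertilizer + 4·y_seed budget = 41.
→ y_fertilizer = 9 and y_seed budget = 8.
Shadow price of seed budget = 8.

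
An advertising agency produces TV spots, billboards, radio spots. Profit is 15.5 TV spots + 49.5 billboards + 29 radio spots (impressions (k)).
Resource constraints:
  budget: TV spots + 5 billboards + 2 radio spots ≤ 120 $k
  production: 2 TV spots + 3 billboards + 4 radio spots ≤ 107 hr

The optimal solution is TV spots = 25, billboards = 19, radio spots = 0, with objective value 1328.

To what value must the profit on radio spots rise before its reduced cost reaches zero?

Check each constraint at x*: budget 120/120 (tight); production 107/107 (tight).
The binding rows give the dual system: 1·y_budget + 2·y_production = 15.5 and 5·y_budget + 3·y_production = 49.5.
This yields shadow prices y_budget = 7.5, y_production = 4.
radio spots enters the basis when its profit ≥ yᵀa₃ = 7.5·2 + 4·4 = 31.

31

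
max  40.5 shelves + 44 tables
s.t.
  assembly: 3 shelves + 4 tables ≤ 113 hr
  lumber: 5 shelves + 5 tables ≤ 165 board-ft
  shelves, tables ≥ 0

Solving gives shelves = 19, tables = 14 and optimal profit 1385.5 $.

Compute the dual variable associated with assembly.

3.5

At the optimum: assembly uses 113 of 113 (binding); lumber uses 165 of 165 (binding).
Dual feasibility on the basic columns requires 3·y_assembly + 5·y_lumber = 40.5, 4·y_assembly + 5·y_lumber = 44.
This yields shadow prices y_assembly = 3.5, y_lumber = 6.
Shadow price of assembly = 3.5.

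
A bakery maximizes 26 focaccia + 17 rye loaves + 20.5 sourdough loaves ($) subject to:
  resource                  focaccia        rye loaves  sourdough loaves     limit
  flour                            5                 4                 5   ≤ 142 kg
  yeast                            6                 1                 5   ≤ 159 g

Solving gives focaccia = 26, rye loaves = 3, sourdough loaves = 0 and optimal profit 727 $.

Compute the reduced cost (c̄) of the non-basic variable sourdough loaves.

Check each constraint at x*: flour 142/142 (tight); yeast 159/159 (tight).
The binding rows give the dual system: 5·y_flour + 6·y_yeast = 26 and 4·y_flour + 1·y_yeast = 17.
This yields shadow prices y_flour = 4, y_yeast = 1.
Reduced cost of sourdough loaves: c₃ − yᵀa₃ = 20.5 − (4·5 + 1·5) = 20.5 − 25 = -4.5.

-4.5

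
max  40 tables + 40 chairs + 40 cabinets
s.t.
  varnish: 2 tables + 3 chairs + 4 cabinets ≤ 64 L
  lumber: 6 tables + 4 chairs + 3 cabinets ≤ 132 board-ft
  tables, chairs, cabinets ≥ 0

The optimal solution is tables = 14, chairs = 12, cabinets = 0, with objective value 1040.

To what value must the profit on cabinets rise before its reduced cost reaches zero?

Check each constraint at x*: varnish 64/64 (tight); lumber 132/132 (tight).
Dual feasibility on the basic columns requires 2·y_varnish + 6·y_lumber = 40, 3·y_varnish + 4·y_lumber = 40.
This yields shadow prices y_varnish = 8, y_lumber = 4.
cabinets enters the basis when its profit ≥ yᵀa₃ = 8·4 + 4·3 = 44.

44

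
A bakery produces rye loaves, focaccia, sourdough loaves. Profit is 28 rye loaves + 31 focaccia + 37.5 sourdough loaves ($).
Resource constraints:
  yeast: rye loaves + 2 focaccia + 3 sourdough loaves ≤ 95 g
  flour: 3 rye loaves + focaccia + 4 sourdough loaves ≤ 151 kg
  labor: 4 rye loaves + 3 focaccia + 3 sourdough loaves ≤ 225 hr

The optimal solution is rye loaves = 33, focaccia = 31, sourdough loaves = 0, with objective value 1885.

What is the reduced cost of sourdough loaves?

Binding: yeast and labor. Non-binding: flour (21 unused).
Slack constraints have shadow price 0 (complementary slackness).
The binding rows give the dual system: 1·y_yeast + 4·y_labor = 28 and 2·y_yeast + 3·y_labor = 31.
This yields shadow prices y_yeast = 8, y_labor = 5.
Reduced cost of sourdough loaves: c₃ − yᵀa₃ = 37.5 − (8·3 + 5·3) = 37.5 − 39 = -1.5.

-1.5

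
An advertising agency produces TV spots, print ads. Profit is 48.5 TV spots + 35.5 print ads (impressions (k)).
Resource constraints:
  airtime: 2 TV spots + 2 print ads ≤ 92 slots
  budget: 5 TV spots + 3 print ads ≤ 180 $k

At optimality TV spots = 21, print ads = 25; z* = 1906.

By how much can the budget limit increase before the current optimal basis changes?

Binding constraints: airtime, budget. The basis is B = [[2,2],[5,3]] with det -4.
Per unit increase in budget, x* moves by d = (0.5, -0.5).
The basis stays optimal until print ads reaches 0; allowable increase = 50 $k.

50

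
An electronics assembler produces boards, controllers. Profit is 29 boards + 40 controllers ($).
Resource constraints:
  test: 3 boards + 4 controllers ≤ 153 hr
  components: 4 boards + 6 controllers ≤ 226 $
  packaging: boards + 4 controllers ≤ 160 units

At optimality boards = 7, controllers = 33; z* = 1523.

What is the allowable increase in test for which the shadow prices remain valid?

Binding constraints: test, components. The basis is B = [[3,4],[4,6]] with det 2.
Per unit increase in test, x* moves by d = (3, -2).
The basis stays optimal until controllers reaches 0; allowable increase = 16.5 hr.

16.5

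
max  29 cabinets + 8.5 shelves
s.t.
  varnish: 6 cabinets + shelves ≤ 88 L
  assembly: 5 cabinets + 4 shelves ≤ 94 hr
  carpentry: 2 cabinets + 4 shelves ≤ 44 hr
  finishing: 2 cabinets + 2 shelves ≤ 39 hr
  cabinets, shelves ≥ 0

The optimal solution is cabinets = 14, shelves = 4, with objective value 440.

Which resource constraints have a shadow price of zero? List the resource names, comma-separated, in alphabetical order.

assembly, finishing

varnish: 88/88 (binding)
assembly: 86/94 (slack 8)
carpentry: 44/44 (binding)
finishing: 36/39 (slack 3)
By complementary slackness, a constraint with positive slack has shadow price 0 → assembly, finishing.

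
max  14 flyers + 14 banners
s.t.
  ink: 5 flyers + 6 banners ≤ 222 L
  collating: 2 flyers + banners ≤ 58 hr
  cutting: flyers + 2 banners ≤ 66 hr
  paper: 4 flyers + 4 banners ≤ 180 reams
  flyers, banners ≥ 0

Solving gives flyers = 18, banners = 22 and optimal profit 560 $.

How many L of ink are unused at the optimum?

0

ink used = 5·18 + 6·22 = 222; slack = 222 − 222 = 0.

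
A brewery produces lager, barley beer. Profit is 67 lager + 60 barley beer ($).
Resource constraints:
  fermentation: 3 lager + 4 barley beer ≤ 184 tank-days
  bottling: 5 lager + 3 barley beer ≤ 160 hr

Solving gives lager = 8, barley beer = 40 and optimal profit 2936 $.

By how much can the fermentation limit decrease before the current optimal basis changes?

88

Binding constraints: fermentation, bottling. The basis is B = [[3,4],[5,3]] with det -11.
Per unit decrease in fermentation, x* moves by d = (0.2727, -0.4545).
The basis stays optimal until barley beer reaches 0; allowable decrease = 88 tank-days.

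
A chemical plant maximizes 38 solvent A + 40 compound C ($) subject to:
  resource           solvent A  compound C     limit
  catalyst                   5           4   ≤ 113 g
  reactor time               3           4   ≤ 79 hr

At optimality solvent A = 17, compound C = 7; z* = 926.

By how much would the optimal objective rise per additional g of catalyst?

4

At the optimum: catalyst uses 113 of 113 (binding); reactor time uses 79 of 79 (binding).
The binding rows give the dual system: 5·y_catalyst + 3·y_reactor time = 38 and 4·y_catalyst + 4·y_reactor time = 40.
This yields shadow prices y_catalyst = 4, y_reactor time = 6.
Shadow price of catalyst = 4.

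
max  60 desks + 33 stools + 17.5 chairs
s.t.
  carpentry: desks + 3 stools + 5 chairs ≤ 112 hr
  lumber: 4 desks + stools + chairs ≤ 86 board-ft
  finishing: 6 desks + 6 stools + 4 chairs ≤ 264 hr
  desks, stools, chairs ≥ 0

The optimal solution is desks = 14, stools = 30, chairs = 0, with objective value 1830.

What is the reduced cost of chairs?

Check each constraint at x*: carpentry 104/112 (slack 8); lumber 86/86 (tight); finishing 264/264 (tight).
By complementary slackness, y = 0 for the non-binding constraint.
The binding rows give the dual system: 4·y_lumber + 6·y_finishing = 60 and 1·y_lumber + 6·y_finishing = 33.
Solving: y_lumber = 9, y_finishing = 4.
Reduced cost of chairs: c₃ − yᵀa₃ = 17.5 − (9·1 + 4·4) = 17.5 − 25 = -7.5.

-7.5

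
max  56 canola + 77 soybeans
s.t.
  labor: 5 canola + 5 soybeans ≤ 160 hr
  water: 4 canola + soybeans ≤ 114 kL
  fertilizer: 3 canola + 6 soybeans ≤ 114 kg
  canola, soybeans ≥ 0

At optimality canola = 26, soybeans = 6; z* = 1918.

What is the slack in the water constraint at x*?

4

water used = 4·26 + 1·6 = 110; slack = 114 − 110 = 4.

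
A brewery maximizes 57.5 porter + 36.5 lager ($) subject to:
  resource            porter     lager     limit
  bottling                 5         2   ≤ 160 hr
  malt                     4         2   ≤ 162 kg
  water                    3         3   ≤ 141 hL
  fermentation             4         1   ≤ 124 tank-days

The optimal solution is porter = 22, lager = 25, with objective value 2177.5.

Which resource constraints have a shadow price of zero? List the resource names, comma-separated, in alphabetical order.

fermentation, malt

bottling: 160/160 (binding)
malt: 138/162 (slack 24)
water: 141/141 (binding)
fermentation: 113/124 (slack 11)
By complementary slackness, a constraint with positive slack has shadow price 0 → fermentation, malt.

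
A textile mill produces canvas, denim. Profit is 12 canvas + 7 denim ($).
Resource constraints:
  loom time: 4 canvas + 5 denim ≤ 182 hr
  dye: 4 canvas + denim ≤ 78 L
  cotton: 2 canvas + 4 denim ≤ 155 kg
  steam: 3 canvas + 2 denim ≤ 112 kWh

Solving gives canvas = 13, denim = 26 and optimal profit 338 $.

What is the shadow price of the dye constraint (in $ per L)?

Binding: loom time and dye. Non-binding: cotton (25 unused), steam (21 unused).
By complementary slackness, y = 0 for the non-binding constraints.
The binding rows give the dual system: 4·y_loom time + 4·y_dye = 12 and 5·y_loom time + 1·y_dye = 7.
Solving: y_loom time = 1, y_dye = 2.
Shadow price of dye = 2.

2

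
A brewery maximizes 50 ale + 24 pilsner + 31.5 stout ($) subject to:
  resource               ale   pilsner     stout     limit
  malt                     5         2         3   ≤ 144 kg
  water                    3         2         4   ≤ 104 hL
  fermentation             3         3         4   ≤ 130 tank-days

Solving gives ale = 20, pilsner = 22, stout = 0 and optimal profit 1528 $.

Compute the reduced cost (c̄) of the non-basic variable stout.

-9.5

Binding: malt and water. Non-binding: fermentation (4 unused).
Slack constraints have shadow price 0 (complementary slackness).
The binding rows give the dual system: 5·y_malt + 3·y_water = 50 and 2·y_malt + 2·y_water = 24.
→ y_malt = 7 and y_water = 5.
Reduced cost of stout: c₃ − yᵀa₃ = 31.5 − (7·3 + 5·4) = 31.5 − 41 = -9.5.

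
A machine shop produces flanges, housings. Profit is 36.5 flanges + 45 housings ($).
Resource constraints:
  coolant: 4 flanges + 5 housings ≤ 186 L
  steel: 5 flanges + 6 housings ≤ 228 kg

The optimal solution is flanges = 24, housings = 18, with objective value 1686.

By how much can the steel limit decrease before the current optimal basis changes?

Binding constraints: coolant, steel. The basis is B = [[4,5],[5,6]] with det -1.
Per unit decrease in steel, x* moves by d = (-5, 4).
The basis stays optimal until flanges reaches 0; allowable decrease = 4.8 kg.

4.8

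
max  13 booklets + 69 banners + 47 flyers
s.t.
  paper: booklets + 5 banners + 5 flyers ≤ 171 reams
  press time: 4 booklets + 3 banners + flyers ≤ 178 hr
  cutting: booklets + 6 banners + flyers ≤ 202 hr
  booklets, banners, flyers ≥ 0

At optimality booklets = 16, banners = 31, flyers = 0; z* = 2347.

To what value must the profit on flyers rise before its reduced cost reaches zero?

Binding: paper and cutting. Non-binding: press time (21 unused).
Slack constraints have shadow price 0 (complementary slackness).
The binding rows give the dual system: 1·y_paper + 1·y_cutting = 13 and 5·y_paper + 6·y_cutting = 69.
This yields shadow prices y_paper = 9, y_cutting = 4.
flyers enters the basis when its profit ≥ yᵀa₃ = 9·5 + 4·1 = 49.

49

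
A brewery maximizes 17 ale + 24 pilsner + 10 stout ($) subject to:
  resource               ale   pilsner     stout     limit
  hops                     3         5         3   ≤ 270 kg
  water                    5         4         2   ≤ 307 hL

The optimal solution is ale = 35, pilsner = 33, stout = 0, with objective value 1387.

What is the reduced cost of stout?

Both hops and water are binding at x*.
The binding rows give the dual system: 3·y_hops + 5·y_water = 17 and 5·y_hops + 4·y_water = 24.
This yields shadow prices y_hops = 4, y_water = 1.
Reduced cost of stout: c₃ − yᵀa₃ = 10 − (4·3 + 1·2) = 10 − 14 = -4.

-4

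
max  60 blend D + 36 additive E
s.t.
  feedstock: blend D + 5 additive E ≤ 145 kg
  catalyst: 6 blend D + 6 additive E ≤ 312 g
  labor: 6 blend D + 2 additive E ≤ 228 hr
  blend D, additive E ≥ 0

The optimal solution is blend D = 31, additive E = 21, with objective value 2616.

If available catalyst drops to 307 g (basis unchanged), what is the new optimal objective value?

2596

At the optimum: feedstock uses 136 of 145 (slack = 9); catalyst uses 312 of 312 (binding); labor uses 228 of 228 (binding).
By complementary slackness, y = 0 for the non-binding constraint.
Dual feasibility on the basic columns requires 6·y_catalyst + 6·y_labor = 60, 6·y_catalyst + 2·y_labor = 36.
This yields shadow prices y_catalyst = 4, y_labor = 6.
Δz = y_catalyst·Δb = 4 × (-5) = -20, so new z* = 2616 − 20 = 2596.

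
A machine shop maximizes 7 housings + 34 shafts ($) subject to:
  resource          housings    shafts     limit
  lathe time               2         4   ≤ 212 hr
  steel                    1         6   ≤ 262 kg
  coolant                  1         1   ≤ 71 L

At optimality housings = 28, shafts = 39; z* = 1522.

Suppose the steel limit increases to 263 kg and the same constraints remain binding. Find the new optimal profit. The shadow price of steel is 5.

Δb = 1, so new z* = 1522 + (5)·(1) = 1522 + 5 = 1527.

1527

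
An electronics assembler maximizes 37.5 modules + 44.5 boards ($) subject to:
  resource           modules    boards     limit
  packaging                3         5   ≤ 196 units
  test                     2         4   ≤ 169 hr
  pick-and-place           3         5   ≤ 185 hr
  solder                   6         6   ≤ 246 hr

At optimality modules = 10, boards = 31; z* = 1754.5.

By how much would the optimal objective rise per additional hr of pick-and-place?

Check each constraint at x*: packaging 185/196 (slack 11); test 144/169 (slack 25); pick-and-place 185/185 (tight); solder 246/246 (tight).
By complementary slackness, y = 0 for the non-binding constraints.
From A_Bᵀ y = c: 3·y_pick-and-place + 6·y_solder = 37.5; 5·y_pick-and-place + 6·y_solder = 44.5.
→ y_pick-and-place = 3.5 and y_solder = 4.5.
Shadow price of pick-and-place = 3.5.

3.5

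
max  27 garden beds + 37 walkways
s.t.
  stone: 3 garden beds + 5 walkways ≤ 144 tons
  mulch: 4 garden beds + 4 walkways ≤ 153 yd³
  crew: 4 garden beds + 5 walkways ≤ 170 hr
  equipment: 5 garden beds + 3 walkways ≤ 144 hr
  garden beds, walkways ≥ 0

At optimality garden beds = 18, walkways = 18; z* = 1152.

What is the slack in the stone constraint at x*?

0

stone used = 3·18 + 5·18 = 144; slack = 144 − 144 = 0.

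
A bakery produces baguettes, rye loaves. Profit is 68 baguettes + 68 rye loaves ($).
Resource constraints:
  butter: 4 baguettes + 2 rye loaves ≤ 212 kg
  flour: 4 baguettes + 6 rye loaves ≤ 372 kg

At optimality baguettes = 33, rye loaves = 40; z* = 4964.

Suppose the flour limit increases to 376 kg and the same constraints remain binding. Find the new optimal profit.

4998

At the optimum: butter uses 212 of 212 (binding); flour uses 372 of 372 (binding).
The binding rows give the dual system: 4·y_butter + 4·y_flour = 68 and 2·y_butter + 6·y_flour = 68.
This yields shadow prices y_butter = 8.5, y_flour = 8.5.
Δz = y_flour·Δb = 8.5 × (4) = 34, so new z* = 4964 + 34 = 4998.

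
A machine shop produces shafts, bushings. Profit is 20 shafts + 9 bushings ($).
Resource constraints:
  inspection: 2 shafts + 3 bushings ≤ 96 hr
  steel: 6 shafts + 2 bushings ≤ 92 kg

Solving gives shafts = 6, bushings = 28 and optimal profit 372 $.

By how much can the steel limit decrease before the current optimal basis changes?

28

Binding constraints: inspection, steel. The basis is B = [[2,3],[6,2]] with det -14.
Per unit decrease in steel, x* moves by d = (-0.2143, 0.1429).
The basis stays optimal until shafts reaches 0; allowable decrease = 28 kg.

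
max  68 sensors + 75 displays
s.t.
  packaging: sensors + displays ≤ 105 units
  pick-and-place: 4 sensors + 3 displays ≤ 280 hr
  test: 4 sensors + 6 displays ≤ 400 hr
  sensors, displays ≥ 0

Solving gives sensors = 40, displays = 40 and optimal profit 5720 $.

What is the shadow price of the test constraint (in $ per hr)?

Check each constraint at x*: packaging 80/105 (slack 25); pick-and-place 280/280 (tight); test 400/400 (tight).
By complementary slackness, y = 0 for the non-binding constraint.
From A_Bᵀ y = c: 4·y_pick-and-place + 4·y_test = 68; 3·y_pick-and-place + 6·y_test = 75.
This yields shadow prices y_pick-and-place = 9, y_test = 8.
Shadow price of test = 8.

8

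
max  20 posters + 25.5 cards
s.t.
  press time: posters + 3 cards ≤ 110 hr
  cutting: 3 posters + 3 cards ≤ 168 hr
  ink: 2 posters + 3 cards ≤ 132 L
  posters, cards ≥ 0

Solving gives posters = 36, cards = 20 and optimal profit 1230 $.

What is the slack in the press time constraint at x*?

press time used = 1·36 + 3·20 = 96; slack = 110 − 96 = 14.

14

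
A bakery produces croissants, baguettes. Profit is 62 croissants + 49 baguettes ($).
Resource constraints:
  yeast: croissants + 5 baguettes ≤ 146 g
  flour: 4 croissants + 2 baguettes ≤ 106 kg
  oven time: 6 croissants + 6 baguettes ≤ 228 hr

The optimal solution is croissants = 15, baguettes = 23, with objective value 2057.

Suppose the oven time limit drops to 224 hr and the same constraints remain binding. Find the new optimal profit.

2033

Check each constraint at x*: yeast 130/146 (slack 16); flour 106/106 (tight); oven time 228/228 (tight).
Slack constraints have shadow price 0 (complementary slackness).
Dual feasibility on the basic columns requires 4·y_flour + 6·y_oven time = 62, 2·y_flour + 6·y_oven time = 49.
Solving: y_flour = 6.5, y_oven time = 6.
Δz = y_oven time·Δb = 6 × (-4) = -24, so new z* = 2057 − 24 = 2033.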